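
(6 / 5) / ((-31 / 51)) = -306 / 155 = -1.97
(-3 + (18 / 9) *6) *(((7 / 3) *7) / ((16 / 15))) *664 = 183015 / 2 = 91507.50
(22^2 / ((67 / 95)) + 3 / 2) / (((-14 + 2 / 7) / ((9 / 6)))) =-645127 / 8576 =-75.22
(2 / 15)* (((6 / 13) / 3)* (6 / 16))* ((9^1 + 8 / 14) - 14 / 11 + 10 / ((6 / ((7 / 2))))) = 6529 / 60060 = 0.11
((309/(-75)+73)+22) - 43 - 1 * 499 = -11278/25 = -451.12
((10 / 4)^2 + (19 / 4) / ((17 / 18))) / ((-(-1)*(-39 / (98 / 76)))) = -2891 / 7752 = -0.37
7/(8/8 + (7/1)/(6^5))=6.99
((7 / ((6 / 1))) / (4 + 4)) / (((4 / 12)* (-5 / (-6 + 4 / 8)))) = 77 / 160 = 0.48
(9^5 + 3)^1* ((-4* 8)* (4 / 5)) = -7558656 / 5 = -1511731.20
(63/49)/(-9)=-1/7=-0.14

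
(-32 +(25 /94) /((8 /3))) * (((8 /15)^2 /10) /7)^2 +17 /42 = 336639469 /832781250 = 0.40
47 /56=0.84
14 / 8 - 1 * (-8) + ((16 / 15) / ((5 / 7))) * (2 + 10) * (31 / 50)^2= 1039903 / 62500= 16.64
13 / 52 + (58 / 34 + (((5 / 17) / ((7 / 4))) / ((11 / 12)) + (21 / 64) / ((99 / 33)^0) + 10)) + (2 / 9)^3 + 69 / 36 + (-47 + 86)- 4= 49.39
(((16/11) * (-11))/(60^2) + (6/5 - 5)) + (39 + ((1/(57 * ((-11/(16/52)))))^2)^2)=3883930107777459991/110352856957940025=35.20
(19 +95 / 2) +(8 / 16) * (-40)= 93 / 2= 46.50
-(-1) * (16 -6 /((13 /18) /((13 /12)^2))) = 25 /4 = 6.25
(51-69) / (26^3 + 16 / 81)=-729 / 711836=-0.00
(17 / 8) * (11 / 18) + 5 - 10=-533 / 144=-3.70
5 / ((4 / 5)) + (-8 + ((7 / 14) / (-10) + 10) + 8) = 81 / 5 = 16.20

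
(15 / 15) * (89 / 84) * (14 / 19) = 89 / 114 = 0.78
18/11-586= -6428/11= -584.36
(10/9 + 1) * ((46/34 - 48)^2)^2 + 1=7513570982908/751689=9995584.59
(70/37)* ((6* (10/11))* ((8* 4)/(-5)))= -26880/407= -66.04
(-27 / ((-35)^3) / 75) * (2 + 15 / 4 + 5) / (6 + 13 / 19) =7353 / 544512500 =0.00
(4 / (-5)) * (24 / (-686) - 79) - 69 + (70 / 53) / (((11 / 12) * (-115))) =-133023811 / 22996435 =-5.78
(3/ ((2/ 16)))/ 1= 24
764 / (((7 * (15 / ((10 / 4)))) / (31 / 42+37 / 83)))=788257 / 36603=21.54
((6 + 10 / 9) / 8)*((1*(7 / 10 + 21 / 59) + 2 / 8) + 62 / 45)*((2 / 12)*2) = 57002 / 71685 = 0.80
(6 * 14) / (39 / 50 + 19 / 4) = 1200 / 79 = 15.19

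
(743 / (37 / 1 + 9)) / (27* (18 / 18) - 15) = 743 / 552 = 1.35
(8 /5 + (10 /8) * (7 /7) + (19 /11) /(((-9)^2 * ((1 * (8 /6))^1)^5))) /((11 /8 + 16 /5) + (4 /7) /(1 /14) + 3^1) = 22971 /125312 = 0.18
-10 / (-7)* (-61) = -610 / 7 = -87.14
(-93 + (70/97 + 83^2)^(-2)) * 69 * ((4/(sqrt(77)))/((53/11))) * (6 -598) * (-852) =-306213818.35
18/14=9/7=1.29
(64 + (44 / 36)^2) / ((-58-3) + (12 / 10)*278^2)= 26525 / 37535319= 0.00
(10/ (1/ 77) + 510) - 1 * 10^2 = 1180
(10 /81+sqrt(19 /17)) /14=5 /567+sqrt(323) /238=0.08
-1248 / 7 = -178.29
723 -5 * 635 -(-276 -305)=-1871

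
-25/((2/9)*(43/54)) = -6075/43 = -141.28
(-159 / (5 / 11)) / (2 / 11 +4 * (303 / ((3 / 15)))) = -19239 / 333310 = -0.06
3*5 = 15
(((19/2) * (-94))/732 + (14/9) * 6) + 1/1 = 9.11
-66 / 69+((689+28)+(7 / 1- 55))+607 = 29326 / 23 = 1275.04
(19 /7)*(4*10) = 760 /7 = 108.57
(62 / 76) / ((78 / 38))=31 / 78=0.40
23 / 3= 7.67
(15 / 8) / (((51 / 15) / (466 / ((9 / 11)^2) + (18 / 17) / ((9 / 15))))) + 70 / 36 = 386.81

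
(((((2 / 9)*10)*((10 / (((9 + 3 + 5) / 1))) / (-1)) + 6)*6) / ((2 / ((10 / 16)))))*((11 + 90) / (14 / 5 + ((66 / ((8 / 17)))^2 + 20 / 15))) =3625900 / 80270719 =0.05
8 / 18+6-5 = 13 / 9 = 1.44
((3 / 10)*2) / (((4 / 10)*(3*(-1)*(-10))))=1 / 20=0.05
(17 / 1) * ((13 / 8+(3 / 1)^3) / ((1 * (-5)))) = -3893 / 40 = -97.32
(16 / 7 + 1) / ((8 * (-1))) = -23 / 56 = -0.41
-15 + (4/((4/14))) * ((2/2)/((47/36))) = -201/47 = -4.28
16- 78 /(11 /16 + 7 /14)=-944 /19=-49.68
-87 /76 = -1.14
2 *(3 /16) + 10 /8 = 13 /8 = 1.62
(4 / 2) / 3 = 2 / 3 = 0.67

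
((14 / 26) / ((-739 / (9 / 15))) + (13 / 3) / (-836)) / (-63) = 677123 / 7589722140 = 0.00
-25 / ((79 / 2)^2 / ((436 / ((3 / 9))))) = -130800 / 6241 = -20.96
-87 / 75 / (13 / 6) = -174 / 325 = -0.54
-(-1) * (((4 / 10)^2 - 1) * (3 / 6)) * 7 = -147 / 50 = -2.94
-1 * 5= -5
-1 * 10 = -10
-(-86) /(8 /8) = 86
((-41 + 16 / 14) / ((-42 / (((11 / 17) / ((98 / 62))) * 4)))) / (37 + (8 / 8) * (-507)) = -31713 / 9591995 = -0.00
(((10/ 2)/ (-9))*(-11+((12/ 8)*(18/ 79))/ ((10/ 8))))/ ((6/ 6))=4237/ 711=5.96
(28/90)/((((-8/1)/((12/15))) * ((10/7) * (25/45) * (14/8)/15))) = -42/125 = -0.34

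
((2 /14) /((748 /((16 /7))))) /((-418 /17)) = -2 /112651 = -0.00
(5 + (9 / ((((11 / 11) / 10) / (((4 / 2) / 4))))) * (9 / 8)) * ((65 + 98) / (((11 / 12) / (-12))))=-1305630 / 11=-118693.64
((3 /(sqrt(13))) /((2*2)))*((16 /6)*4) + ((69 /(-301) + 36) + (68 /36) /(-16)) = 8*sqrt(13) /13 + 1545331 /43344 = 37.87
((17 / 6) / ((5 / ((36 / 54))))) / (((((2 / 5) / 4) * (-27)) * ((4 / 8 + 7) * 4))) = -17 / 3645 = -0.00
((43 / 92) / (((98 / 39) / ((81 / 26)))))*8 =10449 / 2254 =4.64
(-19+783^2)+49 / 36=22070569 / 36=613071.36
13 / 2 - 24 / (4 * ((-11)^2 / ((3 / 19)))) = 29851 / 4598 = 6.49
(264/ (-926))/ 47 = -132/ 21761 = -0.01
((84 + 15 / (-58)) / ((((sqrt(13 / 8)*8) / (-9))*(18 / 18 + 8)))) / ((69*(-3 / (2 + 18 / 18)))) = 1619*sqrt(26) / 69368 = 0.12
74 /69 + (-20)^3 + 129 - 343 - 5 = -567037 /69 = -8217.93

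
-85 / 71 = -1.20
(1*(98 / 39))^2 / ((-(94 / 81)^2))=-4.69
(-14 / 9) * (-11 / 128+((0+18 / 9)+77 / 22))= -539 / 64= -8.42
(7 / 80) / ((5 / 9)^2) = 567 / 2000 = 0.28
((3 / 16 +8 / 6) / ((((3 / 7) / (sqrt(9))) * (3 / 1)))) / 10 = 511 / 1440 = 0.35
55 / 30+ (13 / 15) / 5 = 301 / 150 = 2.01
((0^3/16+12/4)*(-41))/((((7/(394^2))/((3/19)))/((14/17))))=-114564168/323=-354687.83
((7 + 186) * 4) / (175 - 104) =772 / 71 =10.87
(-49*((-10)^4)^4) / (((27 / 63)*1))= -3430000000000000000 / 3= -1143333333333333333.33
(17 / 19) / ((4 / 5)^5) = 53125 / 19456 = 2.73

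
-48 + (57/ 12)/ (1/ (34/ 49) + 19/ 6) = -44151/ 940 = -46.97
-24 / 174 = -4 / 29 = -0.14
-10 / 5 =-2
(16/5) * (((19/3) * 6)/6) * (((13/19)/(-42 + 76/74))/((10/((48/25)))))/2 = -7696/236875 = -0.03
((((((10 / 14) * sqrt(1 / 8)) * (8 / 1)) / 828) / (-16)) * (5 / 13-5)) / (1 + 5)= 25 * sqrt(2) / 301392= 0.00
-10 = -10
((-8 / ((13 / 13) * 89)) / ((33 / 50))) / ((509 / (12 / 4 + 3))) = -800 / 498311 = -0.00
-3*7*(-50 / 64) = 525 / 32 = 16.41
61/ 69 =0.88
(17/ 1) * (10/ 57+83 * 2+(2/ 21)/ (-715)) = 805924474/ 285285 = 2824.98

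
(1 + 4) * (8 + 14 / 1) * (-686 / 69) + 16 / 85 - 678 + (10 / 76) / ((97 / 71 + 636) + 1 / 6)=-53611622701781 / 30264520215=-1771.43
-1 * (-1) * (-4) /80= -1 /20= -0.05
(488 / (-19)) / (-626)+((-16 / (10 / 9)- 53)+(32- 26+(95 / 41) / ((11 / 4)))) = -811554259 / 13410485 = -60.52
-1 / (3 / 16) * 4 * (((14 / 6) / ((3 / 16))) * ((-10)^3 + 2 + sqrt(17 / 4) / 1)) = 264403.21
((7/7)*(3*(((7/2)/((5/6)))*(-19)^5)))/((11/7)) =-1091959659/55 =-19853811.98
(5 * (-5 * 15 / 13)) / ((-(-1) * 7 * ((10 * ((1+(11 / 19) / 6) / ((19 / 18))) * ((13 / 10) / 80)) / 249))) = -7191120 / 1183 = -6078.72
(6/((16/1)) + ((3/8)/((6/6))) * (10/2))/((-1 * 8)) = -9/32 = -0.28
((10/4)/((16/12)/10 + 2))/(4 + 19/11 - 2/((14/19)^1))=0.39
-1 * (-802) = 802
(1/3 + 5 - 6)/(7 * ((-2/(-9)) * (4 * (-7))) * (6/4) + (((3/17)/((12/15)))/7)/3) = 952/93281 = 0.01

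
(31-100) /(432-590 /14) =-483 /2729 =-0.18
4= 4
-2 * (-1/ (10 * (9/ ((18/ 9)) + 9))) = 2/ 135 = 0.01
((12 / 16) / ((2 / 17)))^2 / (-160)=-2601 / 10240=-0.25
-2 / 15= -0.13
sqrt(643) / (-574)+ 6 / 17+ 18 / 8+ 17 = 1333 / 68 -sqrt(643) / 574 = 19.56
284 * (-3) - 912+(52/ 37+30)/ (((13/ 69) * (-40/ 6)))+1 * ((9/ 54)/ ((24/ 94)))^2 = -1788.58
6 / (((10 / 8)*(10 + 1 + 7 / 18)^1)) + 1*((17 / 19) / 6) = 66673 / 116850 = 0.57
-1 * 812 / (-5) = 812 / 5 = 162.40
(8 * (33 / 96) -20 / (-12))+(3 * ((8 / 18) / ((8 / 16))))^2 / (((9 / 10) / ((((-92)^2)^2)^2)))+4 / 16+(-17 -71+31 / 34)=111676426794733177171 / 2754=40550627013338118.07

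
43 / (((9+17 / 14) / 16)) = 9632 / 143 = 67.36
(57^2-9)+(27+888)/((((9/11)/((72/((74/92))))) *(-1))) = -3584040/37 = -96865.95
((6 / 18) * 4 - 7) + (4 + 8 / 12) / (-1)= -31 / 3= -10.33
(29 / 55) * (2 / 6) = 0.18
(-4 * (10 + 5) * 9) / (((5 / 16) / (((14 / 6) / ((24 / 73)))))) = -12264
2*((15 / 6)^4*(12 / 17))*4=3750 / 17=220.59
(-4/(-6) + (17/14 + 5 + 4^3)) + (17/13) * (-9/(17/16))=32653/546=59.80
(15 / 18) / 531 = 5 / 3186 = 0.00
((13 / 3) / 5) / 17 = 13 / 255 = 0.05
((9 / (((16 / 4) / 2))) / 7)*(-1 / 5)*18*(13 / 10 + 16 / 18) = -1773 / 350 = -5.07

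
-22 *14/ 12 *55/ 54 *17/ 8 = -71995/ 1296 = -55.55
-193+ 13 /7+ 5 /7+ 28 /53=-70453 /371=-189.90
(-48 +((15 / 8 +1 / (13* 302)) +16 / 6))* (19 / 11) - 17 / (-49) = -172483333 / 2308488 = -74.72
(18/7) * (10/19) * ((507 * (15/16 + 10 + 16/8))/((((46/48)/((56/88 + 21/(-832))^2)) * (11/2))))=16288801515/25895936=629.01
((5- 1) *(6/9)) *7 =56/3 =18.67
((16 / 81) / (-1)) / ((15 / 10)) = -32 / 243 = -0.13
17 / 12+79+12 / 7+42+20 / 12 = 10567 / 84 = 125.80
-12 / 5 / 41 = -0.06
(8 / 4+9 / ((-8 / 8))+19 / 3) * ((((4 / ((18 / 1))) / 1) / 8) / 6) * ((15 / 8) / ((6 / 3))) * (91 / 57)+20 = 1969465 / 98496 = 20.00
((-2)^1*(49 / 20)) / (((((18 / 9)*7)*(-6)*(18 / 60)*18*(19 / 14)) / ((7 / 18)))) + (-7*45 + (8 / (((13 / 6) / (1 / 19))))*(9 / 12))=-453544349 / 1440504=-314.85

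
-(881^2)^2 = -602425897921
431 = 431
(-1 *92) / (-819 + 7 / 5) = 0.11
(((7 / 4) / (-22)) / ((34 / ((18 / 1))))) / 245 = -9 / 52360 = -0.00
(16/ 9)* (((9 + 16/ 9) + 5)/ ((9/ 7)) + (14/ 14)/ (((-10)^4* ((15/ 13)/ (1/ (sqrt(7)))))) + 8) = 13* sqrt(7)/ 590625 + 26272/ 729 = 36.04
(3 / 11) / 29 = 3 / 319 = 0.01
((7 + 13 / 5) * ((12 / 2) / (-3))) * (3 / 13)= -288 / 65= -4.43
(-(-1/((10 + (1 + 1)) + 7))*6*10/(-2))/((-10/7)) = 21/19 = 1.11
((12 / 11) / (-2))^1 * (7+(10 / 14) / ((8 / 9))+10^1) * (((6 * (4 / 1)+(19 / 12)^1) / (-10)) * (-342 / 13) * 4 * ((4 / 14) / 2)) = -52339509 / 140140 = -373.48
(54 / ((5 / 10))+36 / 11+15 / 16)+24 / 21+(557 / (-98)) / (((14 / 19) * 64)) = 109369971 / 965888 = 113.23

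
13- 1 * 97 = -84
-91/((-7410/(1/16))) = 7/9120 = 0.00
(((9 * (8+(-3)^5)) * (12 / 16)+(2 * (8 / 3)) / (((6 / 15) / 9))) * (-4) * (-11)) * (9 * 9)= -5225715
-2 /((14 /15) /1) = -15 /7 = -2.14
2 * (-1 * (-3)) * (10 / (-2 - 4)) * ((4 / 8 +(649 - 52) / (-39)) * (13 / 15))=385 / 3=128.33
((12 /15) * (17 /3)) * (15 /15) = 68 /15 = 4.53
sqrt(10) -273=-269.84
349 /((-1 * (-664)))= 0.53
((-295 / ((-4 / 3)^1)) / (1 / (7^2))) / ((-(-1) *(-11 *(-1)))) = 43365 / 44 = 985.57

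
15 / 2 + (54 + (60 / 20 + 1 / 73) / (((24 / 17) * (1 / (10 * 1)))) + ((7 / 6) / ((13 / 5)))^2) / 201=703082443 / 89270532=7.88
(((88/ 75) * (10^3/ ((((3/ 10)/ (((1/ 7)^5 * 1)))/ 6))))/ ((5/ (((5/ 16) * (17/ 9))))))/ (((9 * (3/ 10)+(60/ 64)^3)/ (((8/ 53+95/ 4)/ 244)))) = 4900352000/ 1069515781173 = 0.00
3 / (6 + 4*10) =3 / 46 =0.07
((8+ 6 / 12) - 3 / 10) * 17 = 697 / 5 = 139.40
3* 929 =2787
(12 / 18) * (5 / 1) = 10 / 3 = 3.33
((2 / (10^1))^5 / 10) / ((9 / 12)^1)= 2 / 46875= 0.00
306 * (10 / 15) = 204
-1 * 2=-2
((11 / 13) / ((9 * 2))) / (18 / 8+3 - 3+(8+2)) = 22 / 5733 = 0.00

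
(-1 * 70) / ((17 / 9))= -630 / 17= -37.06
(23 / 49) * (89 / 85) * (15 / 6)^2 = 3.07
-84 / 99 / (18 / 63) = -98 / 33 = -2.97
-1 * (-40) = 40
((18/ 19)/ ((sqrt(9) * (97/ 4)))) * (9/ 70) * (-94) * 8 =-81216/ 64505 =-1.26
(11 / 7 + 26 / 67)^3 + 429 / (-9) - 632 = -672.14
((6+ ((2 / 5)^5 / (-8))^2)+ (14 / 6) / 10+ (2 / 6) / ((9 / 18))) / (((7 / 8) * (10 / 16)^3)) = 276000065536 / 8544921875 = 32.30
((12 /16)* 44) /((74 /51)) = 1683 /74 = 22.74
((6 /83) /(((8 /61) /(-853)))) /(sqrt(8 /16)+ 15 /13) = -30439305 /46646+ 26380731 * sqrt(2) /93292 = -252.65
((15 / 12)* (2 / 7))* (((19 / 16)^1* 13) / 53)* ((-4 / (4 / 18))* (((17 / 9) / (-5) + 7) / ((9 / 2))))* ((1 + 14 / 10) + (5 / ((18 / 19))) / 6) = -9311159 / 1030320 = -9.04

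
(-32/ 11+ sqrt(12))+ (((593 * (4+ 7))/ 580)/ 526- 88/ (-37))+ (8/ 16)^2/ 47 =-2941351803/ 5835875320+ 2 * sqrt(3) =2.96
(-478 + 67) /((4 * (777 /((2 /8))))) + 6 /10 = 11747 /20720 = 0.57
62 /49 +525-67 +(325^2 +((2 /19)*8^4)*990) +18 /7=496160765 /931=532933.15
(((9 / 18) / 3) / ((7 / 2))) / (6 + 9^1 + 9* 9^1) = 1 / 2016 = 0.00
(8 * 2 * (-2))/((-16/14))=28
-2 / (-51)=2 / 51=0.04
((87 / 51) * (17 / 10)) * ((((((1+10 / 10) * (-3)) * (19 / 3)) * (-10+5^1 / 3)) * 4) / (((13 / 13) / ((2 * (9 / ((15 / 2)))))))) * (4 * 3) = 105792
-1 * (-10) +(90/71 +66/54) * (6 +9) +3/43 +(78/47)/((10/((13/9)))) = 102575047/2152365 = 47.66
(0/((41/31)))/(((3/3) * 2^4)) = 0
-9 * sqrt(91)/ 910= -0.09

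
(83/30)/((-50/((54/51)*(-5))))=249/850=0.29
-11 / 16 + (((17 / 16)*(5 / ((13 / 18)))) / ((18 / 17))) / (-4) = -2017 / 832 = -2.42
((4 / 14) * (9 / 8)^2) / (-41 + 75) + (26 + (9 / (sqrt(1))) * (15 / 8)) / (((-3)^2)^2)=333097 / 616896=0.54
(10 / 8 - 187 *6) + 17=-4415 / 4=-1103.75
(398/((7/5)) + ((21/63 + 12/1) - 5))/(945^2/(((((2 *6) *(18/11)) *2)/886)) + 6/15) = 244960/16923320211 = 0.00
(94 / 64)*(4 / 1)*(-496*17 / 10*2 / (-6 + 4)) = 24769 / 5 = 4953.80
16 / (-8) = -2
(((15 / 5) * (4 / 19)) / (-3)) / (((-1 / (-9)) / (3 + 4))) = -13.26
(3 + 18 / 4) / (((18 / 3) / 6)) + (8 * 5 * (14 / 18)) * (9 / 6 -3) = -235 / 6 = -39.17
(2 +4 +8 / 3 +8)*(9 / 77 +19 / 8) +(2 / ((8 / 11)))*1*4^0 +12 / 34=175279 / 3927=44.63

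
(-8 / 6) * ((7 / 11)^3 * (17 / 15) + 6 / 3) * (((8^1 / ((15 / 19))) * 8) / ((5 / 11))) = -222581504 / 408375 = -545.04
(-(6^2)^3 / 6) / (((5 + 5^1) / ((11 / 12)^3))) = -11979 / 20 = -598.95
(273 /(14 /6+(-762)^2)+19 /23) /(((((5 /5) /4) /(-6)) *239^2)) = -794776272 /2288529845237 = -0.00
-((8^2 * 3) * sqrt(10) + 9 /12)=-192 * sqrt(10) - 3 /4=-607.91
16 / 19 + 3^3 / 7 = 625 / 133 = 4.70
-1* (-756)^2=-571536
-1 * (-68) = 68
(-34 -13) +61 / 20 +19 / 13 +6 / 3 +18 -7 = -7667 / 260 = -29.49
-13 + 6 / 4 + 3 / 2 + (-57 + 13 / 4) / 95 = -803 / 76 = -10.57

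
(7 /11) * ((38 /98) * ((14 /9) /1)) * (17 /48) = 323 /2376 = 0.14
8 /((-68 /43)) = -86 /17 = -5.06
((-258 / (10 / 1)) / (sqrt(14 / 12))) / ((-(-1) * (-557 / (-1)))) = -129 * sqrt(42) / 19495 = -0.04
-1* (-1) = 1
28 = 28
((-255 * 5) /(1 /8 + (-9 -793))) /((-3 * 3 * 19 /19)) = -680 /3849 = -0.18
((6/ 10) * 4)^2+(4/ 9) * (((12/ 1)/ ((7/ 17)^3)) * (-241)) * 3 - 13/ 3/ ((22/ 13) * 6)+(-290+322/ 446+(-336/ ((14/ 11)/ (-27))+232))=-36465554638189/ 757241100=-48155.80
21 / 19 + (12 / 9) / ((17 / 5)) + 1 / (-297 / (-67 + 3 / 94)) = 15536291 / 9017514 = 1.72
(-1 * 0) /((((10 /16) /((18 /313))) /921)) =0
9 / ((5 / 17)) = 153 / 5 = 30.60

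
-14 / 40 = -7 / 20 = -0.35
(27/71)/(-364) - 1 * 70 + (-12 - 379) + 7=-11733203/25844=-454.00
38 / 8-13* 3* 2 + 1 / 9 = -2633 / 36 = -73.14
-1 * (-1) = 1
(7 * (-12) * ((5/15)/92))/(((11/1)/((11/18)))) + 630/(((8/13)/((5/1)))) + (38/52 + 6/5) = 275594129/53820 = 5120.66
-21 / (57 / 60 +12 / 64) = -240 / 13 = -18.46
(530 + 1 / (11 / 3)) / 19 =307 / 11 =27.91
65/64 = 1.02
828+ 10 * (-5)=778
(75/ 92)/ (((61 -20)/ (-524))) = -9825/ 943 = -10.42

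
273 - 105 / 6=511 / 2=255.50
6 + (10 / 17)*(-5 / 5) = 5.41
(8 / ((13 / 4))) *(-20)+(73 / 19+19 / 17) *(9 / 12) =-382201 / 8398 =-45.51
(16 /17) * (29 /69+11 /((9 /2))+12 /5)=87184 /17595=4.96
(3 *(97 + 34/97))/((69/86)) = 812098/2231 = 364.01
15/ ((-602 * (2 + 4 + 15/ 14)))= -5/ 1419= -0.00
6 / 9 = 2 / 3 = 0.67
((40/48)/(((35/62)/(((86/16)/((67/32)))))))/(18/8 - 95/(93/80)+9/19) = -12562192/261865681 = -0.05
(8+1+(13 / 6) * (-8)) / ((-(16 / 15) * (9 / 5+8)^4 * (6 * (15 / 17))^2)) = 903125 / 29884728384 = 0.00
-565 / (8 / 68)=-9605 / 2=-4802.50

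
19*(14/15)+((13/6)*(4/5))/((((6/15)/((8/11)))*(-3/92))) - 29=-53417/495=-107.91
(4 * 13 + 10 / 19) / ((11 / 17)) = 16966 / 209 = 81.18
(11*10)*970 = 106700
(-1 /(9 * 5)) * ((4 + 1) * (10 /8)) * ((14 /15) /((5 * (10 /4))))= -7 /675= -0.01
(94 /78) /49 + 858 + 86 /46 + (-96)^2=10075.89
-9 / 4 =-2.25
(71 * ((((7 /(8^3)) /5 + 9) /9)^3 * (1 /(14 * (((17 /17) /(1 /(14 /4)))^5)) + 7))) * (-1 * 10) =-715807544999361059047 /143891673749913600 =-4974.63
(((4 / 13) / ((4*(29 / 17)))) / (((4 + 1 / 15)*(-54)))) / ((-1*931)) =85 / 385383726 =0.00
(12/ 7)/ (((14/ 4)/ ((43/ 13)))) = 1032/ 637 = 1.62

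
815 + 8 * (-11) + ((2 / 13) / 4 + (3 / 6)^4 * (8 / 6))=727.12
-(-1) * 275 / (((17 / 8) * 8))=275 / 17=16.18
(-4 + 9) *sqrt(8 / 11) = 10 *sqrt(22) / 11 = 4.26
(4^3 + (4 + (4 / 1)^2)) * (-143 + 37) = -8904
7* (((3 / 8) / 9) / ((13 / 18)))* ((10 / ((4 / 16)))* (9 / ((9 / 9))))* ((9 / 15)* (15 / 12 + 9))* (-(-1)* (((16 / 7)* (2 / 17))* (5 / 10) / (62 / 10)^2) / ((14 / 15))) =4981500 / 1486667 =3.35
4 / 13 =0.31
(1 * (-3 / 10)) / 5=-3 / 50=-0.06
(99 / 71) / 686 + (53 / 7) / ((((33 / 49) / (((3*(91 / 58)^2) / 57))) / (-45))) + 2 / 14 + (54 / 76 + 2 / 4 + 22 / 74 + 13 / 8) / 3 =-81541861439627 / 1267028727272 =-64.36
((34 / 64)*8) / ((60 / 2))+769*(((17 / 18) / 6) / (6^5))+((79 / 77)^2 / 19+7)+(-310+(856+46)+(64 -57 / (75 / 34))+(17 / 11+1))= 1513489646084627 / 2365130275200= 639.92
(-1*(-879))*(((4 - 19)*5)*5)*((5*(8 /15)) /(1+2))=-293000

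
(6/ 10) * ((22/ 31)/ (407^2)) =6/ 2334145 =0.00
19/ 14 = 1.36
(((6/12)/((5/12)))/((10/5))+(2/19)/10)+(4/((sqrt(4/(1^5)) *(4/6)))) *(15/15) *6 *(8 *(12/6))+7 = 28083/95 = 295.61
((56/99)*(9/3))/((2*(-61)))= -28/2013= -0.01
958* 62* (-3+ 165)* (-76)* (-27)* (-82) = -1619061784128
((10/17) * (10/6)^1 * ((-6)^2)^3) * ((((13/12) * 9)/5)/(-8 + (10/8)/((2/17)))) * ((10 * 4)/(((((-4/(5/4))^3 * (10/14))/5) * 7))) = -9871875/238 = -41478.47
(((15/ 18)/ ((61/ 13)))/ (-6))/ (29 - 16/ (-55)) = -3575/ 3537756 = -0.00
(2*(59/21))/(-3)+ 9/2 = 331/126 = 2.63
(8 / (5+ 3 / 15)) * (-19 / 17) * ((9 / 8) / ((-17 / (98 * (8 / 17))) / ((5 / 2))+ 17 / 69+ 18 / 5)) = -57815100 / 110553703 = -0.52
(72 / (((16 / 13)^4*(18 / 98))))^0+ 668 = 669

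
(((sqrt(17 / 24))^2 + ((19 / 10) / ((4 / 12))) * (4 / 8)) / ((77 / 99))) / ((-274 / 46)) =-4209 / 5480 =-0.77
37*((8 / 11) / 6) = 148 / 33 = 4.48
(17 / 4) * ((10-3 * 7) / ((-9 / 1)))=5.19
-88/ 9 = -9.78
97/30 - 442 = -438.77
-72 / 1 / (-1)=72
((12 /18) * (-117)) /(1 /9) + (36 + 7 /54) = -35957 /54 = -665.87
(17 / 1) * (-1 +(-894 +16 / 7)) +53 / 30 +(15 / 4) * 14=-15121.88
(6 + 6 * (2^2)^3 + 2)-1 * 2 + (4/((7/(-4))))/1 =2714/7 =387.71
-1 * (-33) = 33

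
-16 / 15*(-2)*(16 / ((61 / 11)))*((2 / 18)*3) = 2.05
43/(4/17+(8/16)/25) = 36550/217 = 168.43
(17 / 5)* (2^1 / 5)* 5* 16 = 544 / 5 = 108.80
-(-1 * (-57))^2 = -3249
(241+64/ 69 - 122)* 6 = 16550/ 23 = 719.57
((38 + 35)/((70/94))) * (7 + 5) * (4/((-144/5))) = -3431/21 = -163.38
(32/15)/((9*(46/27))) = 16/115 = 0.14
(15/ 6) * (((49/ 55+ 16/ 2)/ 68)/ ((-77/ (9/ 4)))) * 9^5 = -259874649/ 460768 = -564.00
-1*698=-698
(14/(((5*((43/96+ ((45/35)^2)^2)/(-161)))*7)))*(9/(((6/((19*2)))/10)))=-8461047168/733099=-11541.48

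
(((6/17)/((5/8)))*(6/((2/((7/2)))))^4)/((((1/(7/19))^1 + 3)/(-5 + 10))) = 4084101/680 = 6006.03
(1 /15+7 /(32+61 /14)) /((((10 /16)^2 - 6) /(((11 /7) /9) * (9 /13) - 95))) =364515968 /83142605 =4.38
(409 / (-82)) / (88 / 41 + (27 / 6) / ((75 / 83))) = -10225 / 14609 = -0.70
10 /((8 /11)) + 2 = 63 /4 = 15.75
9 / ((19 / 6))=54 / 19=2.84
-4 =-4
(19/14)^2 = 361/196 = 1.84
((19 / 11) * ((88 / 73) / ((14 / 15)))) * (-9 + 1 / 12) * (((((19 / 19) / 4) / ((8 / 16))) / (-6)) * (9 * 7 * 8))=60990 / 73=835.48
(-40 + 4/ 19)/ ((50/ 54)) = -20412/ 475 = -42.97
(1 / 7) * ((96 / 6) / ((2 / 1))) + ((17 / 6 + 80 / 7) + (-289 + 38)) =-9895 / 42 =-235.60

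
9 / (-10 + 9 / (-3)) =-9 / 13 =-0.69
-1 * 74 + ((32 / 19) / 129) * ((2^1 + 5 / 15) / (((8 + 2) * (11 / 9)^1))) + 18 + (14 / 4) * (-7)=-80.50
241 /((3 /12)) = 964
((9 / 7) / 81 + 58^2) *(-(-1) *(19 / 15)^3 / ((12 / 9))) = 1453648447 / 283500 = 5127.51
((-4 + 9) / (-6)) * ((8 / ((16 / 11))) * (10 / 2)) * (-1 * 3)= 275 / 4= 68.75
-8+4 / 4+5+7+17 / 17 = 6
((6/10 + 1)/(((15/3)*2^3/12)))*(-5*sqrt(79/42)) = -2*sqrt(3318)/35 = -3.29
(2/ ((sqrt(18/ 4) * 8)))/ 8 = 0.01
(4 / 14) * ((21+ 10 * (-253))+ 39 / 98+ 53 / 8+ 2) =-979991 / 1372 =-714.28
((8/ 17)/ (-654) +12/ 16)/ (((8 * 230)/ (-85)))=-16661/ 481344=-0.03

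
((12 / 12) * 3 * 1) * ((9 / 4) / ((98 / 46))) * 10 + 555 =57495 / 98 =586.68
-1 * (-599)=599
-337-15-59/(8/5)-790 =-9431/8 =-1178.88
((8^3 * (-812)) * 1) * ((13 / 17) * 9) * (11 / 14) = -2248161.88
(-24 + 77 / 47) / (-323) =1051 / 15181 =0.07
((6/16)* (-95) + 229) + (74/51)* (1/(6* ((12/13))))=711035/3672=193.64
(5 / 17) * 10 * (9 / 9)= 50 / 17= 2.94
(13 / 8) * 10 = 65 / 4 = 16.25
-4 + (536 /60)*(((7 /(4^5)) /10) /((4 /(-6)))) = -205269 /51200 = -4.01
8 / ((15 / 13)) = 104 / 15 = 6.93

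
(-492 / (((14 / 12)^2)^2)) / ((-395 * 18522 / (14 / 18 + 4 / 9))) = 14432 / 325299485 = 0.00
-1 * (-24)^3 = 13824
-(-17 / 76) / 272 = 1 / 1216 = 0.00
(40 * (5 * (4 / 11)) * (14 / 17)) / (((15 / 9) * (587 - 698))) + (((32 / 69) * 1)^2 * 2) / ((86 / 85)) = 143650240 / 1416478437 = 0.10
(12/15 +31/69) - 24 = -7849/345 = -22.75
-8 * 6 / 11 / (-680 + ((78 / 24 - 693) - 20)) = 0.00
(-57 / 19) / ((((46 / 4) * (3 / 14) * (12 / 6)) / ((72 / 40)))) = -126 / 115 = -1.10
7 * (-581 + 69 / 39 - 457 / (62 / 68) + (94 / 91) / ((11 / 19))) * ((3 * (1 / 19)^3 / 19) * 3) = -301250538 / 577712993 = -0.52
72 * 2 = 144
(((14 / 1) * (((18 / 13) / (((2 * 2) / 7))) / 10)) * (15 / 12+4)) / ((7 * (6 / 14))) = 5.94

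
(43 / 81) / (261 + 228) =43 / 39609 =0.00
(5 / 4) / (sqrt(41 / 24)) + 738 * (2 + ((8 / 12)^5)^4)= 1477.18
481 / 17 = 28.29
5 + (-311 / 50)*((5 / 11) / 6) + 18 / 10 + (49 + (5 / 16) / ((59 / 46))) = 4327981 / 77880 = 55.57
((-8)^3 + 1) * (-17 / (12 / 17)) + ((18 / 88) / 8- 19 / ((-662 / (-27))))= 4301331985 / 349536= 12305.83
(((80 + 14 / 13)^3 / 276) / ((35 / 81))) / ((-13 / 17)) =-134361401994 / 22991605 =-5843.93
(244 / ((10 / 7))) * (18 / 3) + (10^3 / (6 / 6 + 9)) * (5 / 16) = 1056.05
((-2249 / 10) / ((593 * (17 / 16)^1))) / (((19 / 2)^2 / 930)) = -13386048 / 3639241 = -3.68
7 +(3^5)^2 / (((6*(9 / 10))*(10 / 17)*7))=37277 / 14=2662.64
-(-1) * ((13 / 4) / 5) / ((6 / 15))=13 / 8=1.62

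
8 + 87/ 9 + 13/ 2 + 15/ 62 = 2270/ 93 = 24.41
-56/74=-0.76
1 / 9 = 0.11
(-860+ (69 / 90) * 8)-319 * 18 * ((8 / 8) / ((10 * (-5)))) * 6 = -12362 / 75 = -164.83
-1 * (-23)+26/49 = 1153/49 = 23.53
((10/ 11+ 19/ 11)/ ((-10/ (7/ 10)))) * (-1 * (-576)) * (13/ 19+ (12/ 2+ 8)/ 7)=-1490832/ 5225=-285.33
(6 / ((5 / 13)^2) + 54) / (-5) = -2364 / 125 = -18.91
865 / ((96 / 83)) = 747.86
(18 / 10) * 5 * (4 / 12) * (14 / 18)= 7 / 3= 2.33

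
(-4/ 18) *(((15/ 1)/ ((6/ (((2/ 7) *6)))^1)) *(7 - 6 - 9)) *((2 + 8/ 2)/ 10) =32/ 7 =4.57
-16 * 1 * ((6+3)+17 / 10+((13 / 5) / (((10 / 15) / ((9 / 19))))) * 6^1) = -33112 / 95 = -348.55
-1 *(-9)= 9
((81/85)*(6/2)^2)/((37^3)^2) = 0.00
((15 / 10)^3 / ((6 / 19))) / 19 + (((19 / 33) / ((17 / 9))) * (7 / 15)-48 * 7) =-5016017 / 14960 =-335.30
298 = 298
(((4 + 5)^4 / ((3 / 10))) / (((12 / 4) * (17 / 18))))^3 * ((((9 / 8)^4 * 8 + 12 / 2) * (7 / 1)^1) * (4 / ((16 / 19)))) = 45230701926819488625 / 157216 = 287697829271953.80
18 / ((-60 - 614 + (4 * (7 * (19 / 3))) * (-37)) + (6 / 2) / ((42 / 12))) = -189 / 75962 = -0.00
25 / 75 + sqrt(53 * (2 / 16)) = 1 / 3 + sqrt(106) / 4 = 2.91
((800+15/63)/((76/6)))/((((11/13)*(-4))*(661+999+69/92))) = -16805/1495186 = -0.01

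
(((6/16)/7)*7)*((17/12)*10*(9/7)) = 765/112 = 6.83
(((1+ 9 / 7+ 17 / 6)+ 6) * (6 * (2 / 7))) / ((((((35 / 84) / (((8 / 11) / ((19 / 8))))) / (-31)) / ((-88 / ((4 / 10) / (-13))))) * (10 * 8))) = -72269184 / 4655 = -15525.07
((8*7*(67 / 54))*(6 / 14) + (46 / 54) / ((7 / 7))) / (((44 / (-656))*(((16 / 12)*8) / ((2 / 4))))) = -33907 / 1584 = -21.41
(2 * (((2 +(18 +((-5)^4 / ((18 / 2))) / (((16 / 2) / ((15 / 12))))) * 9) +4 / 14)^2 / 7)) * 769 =2647479075625 / 175616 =15075386.50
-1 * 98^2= -9604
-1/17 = -0.06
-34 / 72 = -17 / 36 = -0.47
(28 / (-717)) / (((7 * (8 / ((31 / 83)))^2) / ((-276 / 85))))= 22103 / 559800140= 0.00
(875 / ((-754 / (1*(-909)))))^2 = 632621390625 / 568516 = 1112759.17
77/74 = 1.04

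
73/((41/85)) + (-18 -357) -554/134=-625747/2747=-227.79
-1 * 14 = -14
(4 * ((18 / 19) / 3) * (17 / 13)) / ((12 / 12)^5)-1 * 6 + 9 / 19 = -957 / 247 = -3.87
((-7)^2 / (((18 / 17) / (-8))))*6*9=-19992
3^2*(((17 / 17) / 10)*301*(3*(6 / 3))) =8127 / 5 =1625.40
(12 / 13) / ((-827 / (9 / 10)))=-0.00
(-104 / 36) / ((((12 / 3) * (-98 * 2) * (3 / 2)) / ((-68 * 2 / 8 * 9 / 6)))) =-221 / 3528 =-0.06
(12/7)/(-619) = -12/4333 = -0.00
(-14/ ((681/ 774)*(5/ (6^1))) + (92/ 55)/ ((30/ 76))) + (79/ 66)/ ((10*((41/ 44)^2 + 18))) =-33863600164/ 2280322825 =-14.85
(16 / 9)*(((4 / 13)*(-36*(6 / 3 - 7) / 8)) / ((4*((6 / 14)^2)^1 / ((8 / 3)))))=15680 / 351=44.67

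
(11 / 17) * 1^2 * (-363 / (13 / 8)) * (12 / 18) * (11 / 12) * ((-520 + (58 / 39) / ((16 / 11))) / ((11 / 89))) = 19180999739 / 51714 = 370905.36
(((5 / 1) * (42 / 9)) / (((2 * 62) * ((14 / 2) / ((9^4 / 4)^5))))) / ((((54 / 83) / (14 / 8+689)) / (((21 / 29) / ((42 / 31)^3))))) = 18377017536623620263575805 / 186253312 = 98666795984941305.44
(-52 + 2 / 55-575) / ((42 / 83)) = -2862089 / 2310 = -1239.00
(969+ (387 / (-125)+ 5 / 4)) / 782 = 483577 / 391000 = 1.24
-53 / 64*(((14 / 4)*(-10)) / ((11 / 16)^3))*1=118720 / 1331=89.20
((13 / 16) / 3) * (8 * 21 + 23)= 2483 / 48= 51.73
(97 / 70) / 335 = 97 / 23450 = 0.00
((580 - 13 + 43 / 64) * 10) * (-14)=-1271585 / 16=-79474.06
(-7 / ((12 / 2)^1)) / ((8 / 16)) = -2.33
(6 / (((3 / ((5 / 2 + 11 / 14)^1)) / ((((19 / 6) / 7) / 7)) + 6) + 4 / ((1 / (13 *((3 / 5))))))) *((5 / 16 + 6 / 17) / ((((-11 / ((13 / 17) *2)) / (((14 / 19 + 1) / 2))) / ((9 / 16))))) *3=-21918195 / 1382908928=-0.02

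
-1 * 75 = -75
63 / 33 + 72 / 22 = 57 / 11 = 5.18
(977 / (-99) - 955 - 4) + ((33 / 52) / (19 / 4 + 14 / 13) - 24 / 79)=-969.06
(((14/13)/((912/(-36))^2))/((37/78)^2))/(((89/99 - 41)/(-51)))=37216179/3924019460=0.01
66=66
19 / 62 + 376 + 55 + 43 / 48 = 643117 / 1488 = 432.20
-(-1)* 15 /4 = 15 /4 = 3.75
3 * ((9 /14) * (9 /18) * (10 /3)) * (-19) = -855 /14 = -61.07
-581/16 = -36.31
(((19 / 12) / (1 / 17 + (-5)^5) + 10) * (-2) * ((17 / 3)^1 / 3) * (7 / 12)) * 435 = -9585.63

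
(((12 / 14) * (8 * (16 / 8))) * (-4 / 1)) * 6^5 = -2985984 / 7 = -426569.14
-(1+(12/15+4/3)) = -47/15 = -3.13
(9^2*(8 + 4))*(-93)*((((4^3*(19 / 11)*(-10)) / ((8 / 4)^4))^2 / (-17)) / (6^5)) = 6714600 / 2057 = 3264.27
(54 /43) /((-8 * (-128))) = 27 /22016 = 0.00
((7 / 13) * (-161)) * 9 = -780.23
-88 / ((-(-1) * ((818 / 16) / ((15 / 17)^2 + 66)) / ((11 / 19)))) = -149451456 / 2245819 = -66.55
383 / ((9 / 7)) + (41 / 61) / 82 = 327091 / 1098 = 297.90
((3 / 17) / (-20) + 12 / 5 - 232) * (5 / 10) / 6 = -78067 / 4080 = -19.13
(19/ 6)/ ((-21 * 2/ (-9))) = 0.68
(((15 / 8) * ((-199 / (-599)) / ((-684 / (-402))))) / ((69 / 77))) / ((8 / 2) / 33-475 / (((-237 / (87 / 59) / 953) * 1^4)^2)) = -1226703204119855 / 50143475995022821328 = -0.00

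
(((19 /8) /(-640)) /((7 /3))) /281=-57 /10071040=-0.00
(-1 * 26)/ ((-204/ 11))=1.40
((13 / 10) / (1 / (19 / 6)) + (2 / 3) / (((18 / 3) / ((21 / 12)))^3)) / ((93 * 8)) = 428531 / 77137920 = 0.01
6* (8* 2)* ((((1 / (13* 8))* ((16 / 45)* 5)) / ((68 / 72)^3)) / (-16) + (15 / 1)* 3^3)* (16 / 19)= 39731503104 / 1213511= 32740.95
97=97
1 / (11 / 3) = 3 / 11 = 0.27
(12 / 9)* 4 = 16 / 3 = 5.33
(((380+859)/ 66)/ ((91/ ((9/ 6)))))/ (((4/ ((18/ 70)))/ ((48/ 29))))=4779/ 145145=0.03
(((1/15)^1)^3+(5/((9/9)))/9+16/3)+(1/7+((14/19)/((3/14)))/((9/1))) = 6.41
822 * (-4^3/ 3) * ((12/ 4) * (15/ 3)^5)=-164400000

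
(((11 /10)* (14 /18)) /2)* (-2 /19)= -77 /1710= -0.05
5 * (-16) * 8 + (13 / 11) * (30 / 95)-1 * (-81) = -116753 / 209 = -558.63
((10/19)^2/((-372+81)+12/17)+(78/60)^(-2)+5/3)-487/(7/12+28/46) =-406.29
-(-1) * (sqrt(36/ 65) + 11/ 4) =3.49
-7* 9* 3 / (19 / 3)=-567 / 19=-29.84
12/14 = 6/7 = 0.86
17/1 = 17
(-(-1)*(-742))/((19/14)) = -10388/19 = -546.74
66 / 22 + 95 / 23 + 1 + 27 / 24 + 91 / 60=29731 / 2760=10.77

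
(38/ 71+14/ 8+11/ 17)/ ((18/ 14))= 11011/ 4828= 2.28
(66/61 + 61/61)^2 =16129/3721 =4.33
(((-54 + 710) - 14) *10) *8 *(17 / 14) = 62365.71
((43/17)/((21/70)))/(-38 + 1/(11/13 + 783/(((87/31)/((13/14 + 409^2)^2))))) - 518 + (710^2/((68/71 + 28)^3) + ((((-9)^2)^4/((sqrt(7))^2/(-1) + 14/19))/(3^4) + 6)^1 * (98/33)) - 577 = -116578544595908384966257436153909555/460709833793735685726931022208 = -253041.15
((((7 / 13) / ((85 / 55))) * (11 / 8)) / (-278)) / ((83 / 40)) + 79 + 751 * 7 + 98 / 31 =844014346671 / 158079974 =5339.16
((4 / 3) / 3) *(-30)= -13.33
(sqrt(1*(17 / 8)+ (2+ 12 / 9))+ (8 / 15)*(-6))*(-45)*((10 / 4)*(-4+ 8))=1440 - 75*sqrt(786) / 2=388.66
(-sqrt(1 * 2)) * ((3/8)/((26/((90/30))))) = -9 * sqrt(2)/208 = -0.06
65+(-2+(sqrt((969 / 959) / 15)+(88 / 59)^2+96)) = sqrt(1548785) / 4795+561223 / 3481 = 161.48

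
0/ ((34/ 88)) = 0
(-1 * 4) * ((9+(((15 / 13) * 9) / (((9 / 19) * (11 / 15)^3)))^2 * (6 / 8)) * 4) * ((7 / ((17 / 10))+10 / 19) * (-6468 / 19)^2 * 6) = -34681578587651169216000 / 288514184387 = -120207533856.05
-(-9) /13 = 9 /13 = 0.69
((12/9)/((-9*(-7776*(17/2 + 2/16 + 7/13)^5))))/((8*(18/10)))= 950510080/46416998125553526657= 0.00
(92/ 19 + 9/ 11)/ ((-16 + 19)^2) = 1183/ 1881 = 0.63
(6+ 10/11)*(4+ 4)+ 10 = 65.27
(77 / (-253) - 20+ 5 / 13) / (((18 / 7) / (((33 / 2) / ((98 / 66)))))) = -180169 / 2093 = -86.08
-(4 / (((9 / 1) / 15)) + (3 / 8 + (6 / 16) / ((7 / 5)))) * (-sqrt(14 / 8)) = 307 * sqrt(7) / 84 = 9.67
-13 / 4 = -3.25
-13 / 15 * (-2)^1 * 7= 182 / 15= 12.13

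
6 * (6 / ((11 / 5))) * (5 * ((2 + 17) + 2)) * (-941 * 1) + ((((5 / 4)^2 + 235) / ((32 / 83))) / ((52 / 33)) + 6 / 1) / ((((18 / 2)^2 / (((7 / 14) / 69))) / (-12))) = -49007798747761 / 30311424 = -1616809.52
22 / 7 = 3.14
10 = 10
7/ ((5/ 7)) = 9.80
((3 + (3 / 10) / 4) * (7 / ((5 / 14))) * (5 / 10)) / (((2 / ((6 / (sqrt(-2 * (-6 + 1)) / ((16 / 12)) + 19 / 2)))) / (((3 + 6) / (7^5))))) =63099 / 11610550-9963 * sqrt(10) / 23221100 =0.00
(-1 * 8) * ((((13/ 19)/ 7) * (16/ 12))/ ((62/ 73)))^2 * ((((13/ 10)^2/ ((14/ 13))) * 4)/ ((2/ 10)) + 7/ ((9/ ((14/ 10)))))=-294806333744/ 48192530715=-6.12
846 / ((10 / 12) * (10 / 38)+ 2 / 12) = 24111 / 11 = 2191.91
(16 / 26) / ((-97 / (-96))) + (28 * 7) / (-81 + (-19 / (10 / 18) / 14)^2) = -928702288 / 463617999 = -2.00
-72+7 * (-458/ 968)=-36451/ 484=-75.31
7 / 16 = 0.44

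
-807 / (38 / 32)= -12912 / 19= -679.58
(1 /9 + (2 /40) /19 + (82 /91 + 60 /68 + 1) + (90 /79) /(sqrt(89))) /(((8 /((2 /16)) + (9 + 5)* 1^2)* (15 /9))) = 9* sqrt(89) /91403 + 15328303 /687796200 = 0.02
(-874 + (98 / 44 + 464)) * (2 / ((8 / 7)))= -62797 / 88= -713.60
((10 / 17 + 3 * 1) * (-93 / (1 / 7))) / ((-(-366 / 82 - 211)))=-232593 / 21454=-10.84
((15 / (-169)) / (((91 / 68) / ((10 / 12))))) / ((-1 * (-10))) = -85 / 15379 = -0.01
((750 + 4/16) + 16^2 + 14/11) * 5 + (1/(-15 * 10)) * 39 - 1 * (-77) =5625789/1100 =5114.35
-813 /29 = -28.03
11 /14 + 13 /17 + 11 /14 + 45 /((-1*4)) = -4243 /476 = -8.91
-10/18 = -5/9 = -0.56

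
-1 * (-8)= 8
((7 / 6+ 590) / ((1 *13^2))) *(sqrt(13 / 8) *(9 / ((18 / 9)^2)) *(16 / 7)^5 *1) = 348684288 *sqrt(26) / 2840383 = 625.95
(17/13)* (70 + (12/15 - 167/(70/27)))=7599/910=8.35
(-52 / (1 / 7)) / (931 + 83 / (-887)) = -161434 / 412857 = -0.39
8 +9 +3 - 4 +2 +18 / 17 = 324 / 17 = 19.06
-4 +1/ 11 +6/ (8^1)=-139/ 44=-3.16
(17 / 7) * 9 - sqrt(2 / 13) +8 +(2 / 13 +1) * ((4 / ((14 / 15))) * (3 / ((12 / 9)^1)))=7459 / 182 - sqrt(26) / 13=40.59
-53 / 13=-4.08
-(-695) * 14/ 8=4865/ 4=1216.25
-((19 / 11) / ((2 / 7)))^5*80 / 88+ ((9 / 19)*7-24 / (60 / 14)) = -19773653908967 / 2692772720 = -7343.23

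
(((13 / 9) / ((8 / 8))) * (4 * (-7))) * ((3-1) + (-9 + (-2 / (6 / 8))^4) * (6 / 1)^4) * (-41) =89335064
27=27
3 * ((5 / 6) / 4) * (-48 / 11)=-30 / 11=-2.73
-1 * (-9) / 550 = 0.02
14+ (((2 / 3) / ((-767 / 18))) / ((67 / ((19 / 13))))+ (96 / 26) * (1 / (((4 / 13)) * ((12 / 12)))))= 17369254 / 668057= 26.00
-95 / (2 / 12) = -570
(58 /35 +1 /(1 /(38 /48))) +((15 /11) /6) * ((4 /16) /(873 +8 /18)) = 6352699 /2594130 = 2.45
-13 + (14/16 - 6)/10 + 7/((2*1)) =-801/80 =-10.01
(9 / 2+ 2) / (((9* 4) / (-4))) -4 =-4.72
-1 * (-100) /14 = 50 /7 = 7.14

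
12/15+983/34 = 5051/170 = 29.71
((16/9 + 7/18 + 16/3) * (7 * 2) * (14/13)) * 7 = 10290/13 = 791.54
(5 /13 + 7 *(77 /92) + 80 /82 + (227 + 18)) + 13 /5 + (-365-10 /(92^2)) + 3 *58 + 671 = 8287480213 /11278280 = 734.82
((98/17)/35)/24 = 7/1020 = 0.01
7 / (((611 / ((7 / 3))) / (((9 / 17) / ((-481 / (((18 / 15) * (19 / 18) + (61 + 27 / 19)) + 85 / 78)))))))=-635677 / 333526570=-0.00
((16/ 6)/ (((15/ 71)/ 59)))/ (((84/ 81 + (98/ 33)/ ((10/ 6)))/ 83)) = 45894684/ 2093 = 21927.70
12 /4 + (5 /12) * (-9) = -3 /4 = -0.75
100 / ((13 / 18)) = 1800 / 13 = 138.46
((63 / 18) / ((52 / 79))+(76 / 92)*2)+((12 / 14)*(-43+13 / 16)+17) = -102065 / 8372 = -12.19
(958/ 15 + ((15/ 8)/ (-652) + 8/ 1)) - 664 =-46328737/ 78240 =-592.14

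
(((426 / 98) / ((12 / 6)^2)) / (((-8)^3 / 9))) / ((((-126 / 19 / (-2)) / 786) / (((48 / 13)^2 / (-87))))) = 4771413 / 6724172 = 0.71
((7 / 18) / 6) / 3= 7 / 324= 0.02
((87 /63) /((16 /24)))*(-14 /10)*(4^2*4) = -928 /5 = -185.60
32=32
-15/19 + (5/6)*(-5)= -565/114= -4.96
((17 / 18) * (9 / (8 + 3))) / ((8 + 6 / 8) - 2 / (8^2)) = 272 / 3069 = 0.09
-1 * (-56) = 56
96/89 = 1.08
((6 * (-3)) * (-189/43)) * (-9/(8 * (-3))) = 5103/172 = 29.67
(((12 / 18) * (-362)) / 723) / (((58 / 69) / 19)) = -7.54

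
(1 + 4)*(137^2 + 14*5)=94195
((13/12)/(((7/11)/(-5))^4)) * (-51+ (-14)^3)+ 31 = -332487066203/28812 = -11539881.51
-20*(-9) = 180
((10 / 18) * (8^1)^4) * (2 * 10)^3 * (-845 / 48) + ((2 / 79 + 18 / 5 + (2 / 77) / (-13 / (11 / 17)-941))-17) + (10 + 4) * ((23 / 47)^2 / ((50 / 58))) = -465611221341199306577 / 1452882604950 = -320474083.56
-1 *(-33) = 33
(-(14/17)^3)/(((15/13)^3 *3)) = -6028568/49744125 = -0.12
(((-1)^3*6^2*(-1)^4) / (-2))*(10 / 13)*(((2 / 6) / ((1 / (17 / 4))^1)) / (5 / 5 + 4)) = 51 / 13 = 3.92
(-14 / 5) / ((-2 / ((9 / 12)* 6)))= 63 / 10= 6.30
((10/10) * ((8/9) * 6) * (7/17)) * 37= 4144/51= 81.25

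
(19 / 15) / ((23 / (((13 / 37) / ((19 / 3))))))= 13 / 4255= 0.00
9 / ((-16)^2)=9 / 256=0.04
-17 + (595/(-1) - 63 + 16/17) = -11459/17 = -674.06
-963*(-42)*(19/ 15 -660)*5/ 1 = -133215642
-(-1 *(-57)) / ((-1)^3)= 57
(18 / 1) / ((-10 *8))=-9 / 40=-0.22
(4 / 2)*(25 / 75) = 2 / 3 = 0.67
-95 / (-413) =95 / 413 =0.23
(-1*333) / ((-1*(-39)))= -111 / 13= -8.54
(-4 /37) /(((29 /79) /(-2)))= 632 /1073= 0.59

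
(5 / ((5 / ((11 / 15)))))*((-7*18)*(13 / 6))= -1001 / 5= -200.20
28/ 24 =7/ 6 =1.17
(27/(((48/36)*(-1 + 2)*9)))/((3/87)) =261/4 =65.25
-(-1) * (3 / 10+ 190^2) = 361003 / 10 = 36100.30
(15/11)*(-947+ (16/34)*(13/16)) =-482775/374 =-1290.84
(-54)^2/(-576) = -81/16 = -5.06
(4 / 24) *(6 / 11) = 1 / 11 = 0.09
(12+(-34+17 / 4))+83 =261 / 4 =65.25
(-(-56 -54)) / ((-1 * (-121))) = 10 / 11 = 0.91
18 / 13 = 1.38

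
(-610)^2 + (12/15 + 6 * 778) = 376768.80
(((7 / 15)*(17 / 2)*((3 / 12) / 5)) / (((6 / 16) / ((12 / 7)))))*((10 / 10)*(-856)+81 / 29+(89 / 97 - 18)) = -166472432 / 210975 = -789.06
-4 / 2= -2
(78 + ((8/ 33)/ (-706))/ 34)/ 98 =0.80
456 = 456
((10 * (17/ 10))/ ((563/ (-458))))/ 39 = -7786/ 21957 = -0.35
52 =52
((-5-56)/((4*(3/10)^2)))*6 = -3050/3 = -1016.67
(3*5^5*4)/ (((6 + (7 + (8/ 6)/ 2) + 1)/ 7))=196875/ 11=17897.73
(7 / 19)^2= 49 / 361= 0.14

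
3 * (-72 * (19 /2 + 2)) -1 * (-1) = -2483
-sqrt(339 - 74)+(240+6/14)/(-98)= -sqrt(265) - 1683/686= -18.73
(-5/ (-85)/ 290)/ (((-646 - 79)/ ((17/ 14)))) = -1/ 2943500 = -0.00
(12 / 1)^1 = 12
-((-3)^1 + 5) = -2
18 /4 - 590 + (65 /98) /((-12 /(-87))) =-227631 /392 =-580.69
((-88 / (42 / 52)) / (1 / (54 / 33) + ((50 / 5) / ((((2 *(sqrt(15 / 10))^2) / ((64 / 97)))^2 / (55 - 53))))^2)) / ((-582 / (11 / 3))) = 68910462192 / 155303201333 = 0.44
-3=-3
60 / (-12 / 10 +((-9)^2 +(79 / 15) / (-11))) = 2475 / 3272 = 0.76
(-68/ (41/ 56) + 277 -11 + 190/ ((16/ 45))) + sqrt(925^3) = 28840.27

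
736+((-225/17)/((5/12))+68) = 13128/17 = 772.24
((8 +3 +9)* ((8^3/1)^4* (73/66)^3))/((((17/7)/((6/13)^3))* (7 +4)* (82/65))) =9356565638492979200/1724607313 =5425331069.84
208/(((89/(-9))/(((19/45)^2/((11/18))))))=-150176/24475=-6.14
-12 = -12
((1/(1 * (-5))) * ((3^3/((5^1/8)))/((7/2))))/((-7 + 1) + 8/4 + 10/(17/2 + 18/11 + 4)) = 8397/11200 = 0.75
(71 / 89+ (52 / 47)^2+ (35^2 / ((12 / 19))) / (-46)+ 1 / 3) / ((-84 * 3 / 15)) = 2400164695 / 1012888352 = 2.37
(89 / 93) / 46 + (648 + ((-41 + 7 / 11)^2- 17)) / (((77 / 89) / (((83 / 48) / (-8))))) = -1440384088765 / 2550920064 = -564.65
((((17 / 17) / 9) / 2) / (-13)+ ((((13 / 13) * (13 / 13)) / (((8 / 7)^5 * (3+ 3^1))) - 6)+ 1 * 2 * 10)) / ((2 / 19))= 2051442787 / 15335424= 133.77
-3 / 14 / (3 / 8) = -4 / 7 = -0.57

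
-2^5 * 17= -544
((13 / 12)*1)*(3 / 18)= 13 / 72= 0.18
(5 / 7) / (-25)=-1 / 35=-0.03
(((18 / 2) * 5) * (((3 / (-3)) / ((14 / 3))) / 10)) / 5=-27 / 140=-0.19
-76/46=-38/23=-1.65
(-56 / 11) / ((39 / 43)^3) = -4452392 / 652509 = -6.82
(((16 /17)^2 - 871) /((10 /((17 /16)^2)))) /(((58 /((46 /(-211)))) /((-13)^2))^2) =-3799296379047 /95851932160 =-39.64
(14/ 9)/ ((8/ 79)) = 553/ 36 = 15.36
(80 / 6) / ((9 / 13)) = 520 / 27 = 19.26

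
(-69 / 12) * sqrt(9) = -69 / 4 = -17.25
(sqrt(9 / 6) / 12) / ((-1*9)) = -sqrt(6) / 216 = -0.01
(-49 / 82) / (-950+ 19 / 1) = 1 / 1558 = 0.00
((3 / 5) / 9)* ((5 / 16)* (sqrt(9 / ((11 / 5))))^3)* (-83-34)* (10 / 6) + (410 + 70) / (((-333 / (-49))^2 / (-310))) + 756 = -91145572 / 36963-8775* sqrt(55) / 1936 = -2499.47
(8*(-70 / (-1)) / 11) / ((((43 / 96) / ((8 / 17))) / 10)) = 4300800 / 8041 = 534.86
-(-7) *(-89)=-623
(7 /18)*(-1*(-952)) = 3332 /9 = 370.22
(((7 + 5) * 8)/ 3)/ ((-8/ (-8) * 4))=8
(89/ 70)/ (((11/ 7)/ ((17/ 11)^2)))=25721/ 13310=1.93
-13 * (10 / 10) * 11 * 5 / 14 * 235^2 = -39485875 / 14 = -2820419.64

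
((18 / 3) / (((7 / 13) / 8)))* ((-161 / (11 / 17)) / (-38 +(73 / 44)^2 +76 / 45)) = 660.95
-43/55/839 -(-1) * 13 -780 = -35393258/46145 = -767.00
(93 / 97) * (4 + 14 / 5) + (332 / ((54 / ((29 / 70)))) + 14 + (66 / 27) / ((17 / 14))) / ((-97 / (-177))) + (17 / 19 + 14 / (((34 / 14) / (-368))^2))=53940058254374 / 167777505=321497.56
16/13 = 1.23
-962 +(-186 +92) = -1056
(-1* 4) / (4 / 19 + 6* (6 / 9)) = -19 / 20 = -0.95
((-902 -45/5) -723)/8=-817/4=-204.25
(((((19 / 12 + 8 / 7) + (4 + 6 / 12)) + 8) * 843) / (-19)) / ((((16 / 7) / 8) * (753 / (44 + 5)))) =-17610551 / 114456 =-153.86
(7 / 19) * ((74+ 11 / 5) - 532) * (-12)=191436 / 95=2015.12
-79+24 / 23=-1793 / 23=-77.96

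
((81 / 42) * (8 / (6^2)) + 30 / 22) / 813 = 46 / 20867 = 0.00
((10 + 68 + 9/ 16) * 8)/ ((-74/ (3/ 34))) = -3771/ 5032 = -0.75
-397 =-397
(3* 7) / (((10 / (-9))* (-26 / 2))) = 189 / 130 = 1.45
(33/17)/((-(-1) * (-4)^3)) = -33/1088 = -0.03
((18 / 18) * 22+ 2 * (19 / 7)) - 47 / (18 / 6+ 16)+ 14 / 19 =3417 / 133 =25.69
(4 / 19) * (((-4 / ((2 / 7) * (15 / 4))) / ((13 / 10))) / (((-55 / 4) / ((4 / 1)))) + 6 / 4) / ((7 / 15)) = 20038 / 19019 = 1.05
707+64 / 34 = 12051 / 17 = 708.88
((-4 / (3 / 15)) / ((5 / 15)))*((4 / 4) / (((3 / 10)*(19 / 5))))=-1000 / 19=-52.63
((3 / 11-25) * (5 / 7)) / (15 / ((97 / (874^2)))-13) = -0.00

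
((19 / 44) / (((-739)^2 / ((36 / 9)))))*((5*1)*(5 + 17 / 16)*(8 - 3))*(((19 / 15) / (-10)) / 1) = -35017 / 576703776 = -0.00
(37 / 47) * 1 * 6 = 222 / 47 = 4.72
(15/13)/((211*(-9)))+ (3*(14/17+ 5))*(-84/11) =-18663457/139893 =-133.41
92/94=0.98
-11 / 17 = -0.65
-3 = -3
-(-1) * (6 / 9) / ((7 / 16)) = 32 / 21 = 1.52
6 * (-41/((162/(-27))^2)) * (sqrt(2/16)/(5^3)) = -41 * sqrt(2)/3000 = -0.02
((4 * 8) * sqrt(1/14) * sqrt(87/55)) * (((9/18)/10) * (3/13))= 12 * sqrt(66990)/25025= 0.12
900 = 900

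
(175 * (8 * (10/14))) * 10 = 10000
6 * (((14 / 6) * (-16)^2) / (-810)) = -1792 / 405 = -4.42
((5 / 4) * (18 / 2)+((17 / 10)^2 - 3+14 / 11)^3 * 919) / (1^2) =1937742897241 / 1331000000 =1455.85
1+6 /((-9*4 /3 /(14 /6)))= -1 /6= -0.17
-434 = -434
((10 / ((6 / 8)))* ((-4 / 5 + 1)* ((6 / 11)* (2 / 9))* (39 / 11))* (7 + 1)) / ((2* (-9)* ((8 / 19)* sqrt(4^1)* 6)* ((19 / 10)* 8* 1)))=-65 / 9801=-0.01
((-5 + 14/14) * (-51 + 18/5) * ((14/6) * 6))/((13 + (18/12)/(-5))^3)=2654400/2048383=1.30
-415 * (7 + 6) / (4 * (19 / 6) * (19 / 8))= -64740 / 361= -179.34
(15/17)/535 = 3/1819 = 0.00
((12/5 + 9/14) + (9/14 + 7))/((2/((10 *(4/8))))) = 187/7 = 26.71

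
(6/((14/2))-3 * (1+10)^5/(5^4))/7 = -3378321/30625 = -110.31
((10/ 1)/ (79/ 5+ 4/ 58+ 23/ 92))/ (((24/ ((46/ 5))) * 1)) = 0.24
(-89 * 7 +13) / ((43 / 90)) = -54900 / 43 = -1276.74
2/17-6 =-100/17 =-5.88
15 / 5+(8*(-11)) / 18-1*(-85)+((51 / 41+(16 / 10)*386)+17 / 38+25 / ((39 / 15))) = 648954353 / 911430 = 712.02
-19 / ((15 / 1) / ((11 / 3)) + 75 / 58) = -12122 / 3435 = -3.53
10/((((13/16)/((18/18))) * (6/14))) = 1120/39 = 28.72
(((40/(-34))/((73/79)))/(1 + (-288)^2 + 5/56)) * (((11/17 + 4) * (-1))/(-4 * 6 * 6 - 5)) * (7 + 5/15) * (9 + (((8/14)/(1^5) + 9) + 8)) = -272407168/2920220685205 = -0.00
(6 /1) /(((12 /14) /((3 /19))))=21 /19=1.11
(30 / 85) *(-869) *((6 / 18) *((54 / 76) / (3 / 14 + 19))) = -328482 / 86887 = -3.78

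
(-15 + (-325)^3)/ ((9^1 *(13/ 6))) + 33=-68654993/ 39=-1760384.44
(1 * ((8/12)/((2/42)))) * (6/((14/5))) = 30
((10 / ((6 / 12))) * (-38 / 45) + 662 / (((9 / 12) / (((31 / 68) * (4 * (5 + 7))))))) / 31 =2952584 / 4743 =622.51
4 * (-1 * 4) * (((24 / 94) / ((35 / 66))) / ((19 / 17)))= -215424 / 31255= -6.89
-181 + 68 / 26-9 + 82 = -1370 / 13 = -105.38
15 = 15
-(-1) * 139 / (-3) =-139 / 3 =-46.33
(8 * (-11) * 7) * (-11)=6776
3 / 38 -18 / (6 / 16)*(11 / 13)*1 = -20025 / 494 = -40.54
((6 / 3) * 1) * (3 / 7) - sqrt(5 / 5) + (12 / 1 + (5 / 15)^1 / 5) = 1252 / 105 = 11.92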